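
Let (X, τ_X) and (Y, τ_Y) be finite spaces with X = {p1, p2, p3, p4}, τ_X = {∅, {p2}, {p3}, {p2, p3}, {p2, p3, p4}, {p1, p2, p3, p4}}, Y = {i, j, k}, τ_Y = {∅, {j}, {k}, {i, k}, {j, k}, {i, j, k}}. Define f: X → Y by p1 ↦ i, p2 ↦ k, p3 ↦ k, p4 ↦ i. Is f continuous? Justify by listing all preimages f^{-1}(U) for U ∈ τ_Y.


f IS continuous.

Compute f^{-1}(U) for each U ∈ τ_Y:
  U = ∅: f^{-1}(U) = ∅ ∈ τ_X ✓.
  U = {j}: f^{-1}(U) = ∅ ∈ τ_X ✓.
  U = {k}: f^{-1}(U) = {p2, p3} ∈ τ_X ✓.
  U = {i, k}: f^{-1}(U) = {p1, p2, p3, p4} ∈ τ_X ✓.
  U = {j, k}: f^{-1}(U) = {p2, p3} ∈ τ_X ✓.
  U = {i, j, k}: f^{-1}(U) = {p1, p2, p3, p4} ∈ τ_X ✓.
Every preimage lies in τ_X, so f IS continuous.


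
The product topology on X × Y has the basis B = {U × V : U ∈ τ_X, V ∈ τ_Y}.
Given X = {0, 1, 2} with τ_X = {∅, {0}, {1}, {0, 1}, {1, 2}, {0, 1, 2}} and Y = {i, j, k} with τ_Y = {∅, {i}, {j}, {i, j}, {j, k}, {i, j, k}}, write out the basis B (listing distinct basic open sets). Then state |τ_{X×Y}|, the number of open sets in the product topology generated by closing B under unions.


Basis B = {∅ × ∅, {0} × {i}, {0} × {j}, {1} × {i}, {1} × {j}, {0} × {i, j}, {0, 1} × {i}, {0} × {j, k}, {0, 1} × {j}, {1} × {i, j}, {1, 2} × {i}, {1} × {j, k}, {1, 2} × {j}, {0} × {i, j, k}, {0, 1, 2} × {i}, {0, 1, 2} × {j}, {1} × {i, j, k}, {0, 1} × {i, j}, {0, 1} × {j, k}, {1, 2} × {i, j}, {1, 2} × {j, k}, {0, 1} × {i, j, k}, {0, 1, 2} × {i, j}, {0, 1, 2} × {j, k}, {1, 2} × {i, j, k}, {0, 1, 2} × {i, j, k}}; |τ_{X×Y}| = 108.

Enumerate products U × V with U ∈ τ_X, V ∈ τ_Y (deduplicated):
  ∅ × ∅ = {} (∅)
  {0} × {i} = {(0,i)}
  {0} × {j} = {(0,j)}
  {1} × {i} = {(1,i)}
  {1} × {j} = {(1,j)}
  {0} × {i, j} = {(0,i), (0,j)}
  {0, 1} × {i} = {(0,i), (1,i)}
  {0} × {j, k} = {(0,j), (0,k)}
  {0, 1} × {j} = {(0,j), (1,j)}
  {1} × {i, j} = {(1,i), (1,j)}
  {1, 2} × {i} = {(1,i), (2,i)}
  {1} × {j, k} = {(1,j), (1,k)}
  {1, 2} × {j} = {(1,j), (2,j)}
  {0} × {i, j, k} = {(0,i), (0,j), (0,k)}
  {0, 1, 2} × {i} = {(0,i), (1,i), (2,i)}
  {0, 1, 2} × {j} = {(0,j), (1,j), (2,j)}
  {1} × {i, j, k} = {(1,i), (1,j), (1,k)}
  {0, 1} × {i, j} = {(0,i), (0,j), (1,i), (1,j)}
  {0, 1} × {j, k} = {(0,j), (0,k), (1,j), (1,k)}
  {1, 2} × {i, j} = {(1,i), (1,j), (2,i), (2,j)}
  {1, 2} × {j, k} = {(1,j), (1,k), (2,j), (2,k)}
  {0, 1} × {i, j, k} = {(0,i), (0,j), (0,k), (1,i), (1,j), (1,k)}
  {0, 1, 2} × {i, j} = {(0,i), (0,j), (1,i), (1,j), (2,i), (2,j)}
  {0, 1, 2} × {j, k} = {(0,j), (0,k), (1,j), (1,k), (2,j), (2,k)}
  {1, 2} × {i, j, k} = {(1,i), (1,j), (1,k), (2,i), (2,j), (2,k)}
  {0, 1, 2} × {i, j, k} = {(0,i), (0,j), (0,k), (1,i), (1,j), (1,k), (2,i), (2,j), (2,k)}
These 26 distinct sets form the basis B.
Close under arbitrary unions to get τ_{X×Y}; counting gives |τ_{X×Y}| = 108.


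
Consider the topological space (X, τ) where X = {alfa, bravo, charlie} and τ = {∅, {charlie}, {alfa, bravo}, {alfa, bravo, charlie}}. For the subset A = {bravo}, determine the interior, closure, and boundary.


int(A) = ∅, cl(A) = {alfa, bravo}, ∂A = {alfa, bravo}.

Closed sets in (X, τ) are complements of opens:
  closed(X, τ) = {∅, {charlie}, {alfa, bravo}, {alfa, bravo, charlie}}.
int(A) = ⋃ {U ∈ τ : U ⊆ A}. Opens contained in A: ∅.
Taking the union of these: int(A) = ∅.
cl(A) = ⋂ {C closed : A ⊆ C}. Closed sets containing A: {alfa, bravo}, {alfa, bravo, charlie}.
Intersecting these: cl(A) = {alfa, bravo}.
∂A = cl(A) ∖ int(A) = {alfa, bravo} ∖ ∅ = {alfa, bravo}.


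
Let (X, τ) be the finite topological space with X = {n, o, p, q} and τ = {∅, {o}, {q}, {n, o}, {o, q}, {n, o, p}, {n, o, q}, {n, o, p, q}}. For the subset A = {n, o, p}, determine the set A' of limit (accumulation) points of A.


A' = {n, p}

For each x ∈ X, list the open sets U ∈ τ with x ∈ U, then check whether U ∩ (A ∖ {x}) ≠ ∅ for every such U.
  x = n: opens ∋ x are {n, o}, {n, o, p}, {n, o, q}, {n, o, p, q}; each meets A ∖ {n}, so x IS a limit point.
  x = o: open {o} ∋ x has {o} ∩ (A ∖ {o}) = ∅, so x is NOT a limit point.
  x = p: opens ∋ x are {n, o, p}, {n, o, p, q}; each meets A ∖ {p}, so x IS a limit point.
  x = q: open {q} ∋ x has {q} ∩ (A ∖ {q}) = ∅, so x is NOT a limit point.
Collecting: A' = {n, p}.


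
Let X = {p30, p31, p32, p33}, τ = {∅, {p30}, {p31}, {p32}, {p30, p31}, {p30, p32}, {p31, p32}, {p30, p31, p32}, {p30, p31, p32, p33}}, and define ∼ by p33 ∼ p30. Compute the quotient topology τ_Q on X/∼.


X/∼ = {[p30=p33], [p31], [p32]}; |τ_Q| = 5.

Equivalence classes: [p30=p33], [p31], [p32].
Quotient map π: X → X/∼ sends p30 ↦ [p30=p33], p31 ↦ [p31], p32 ↦ [p32], p33 ↦ [p30=p33].
For each subset V ⊆ X/∼, compute π^{-1}(V) ⊆ X and check whether π^{-1}(V) ∈ τ. V is open in τ_Q iff π^{-1}(V) ∈ τ.
  V = {}: π^{-1}(V) = ∅ ∈ τ ✓.
  V = {[p30=p33]}: π^{-1}(V) = {p30, p33} ∉ τ ✗.
  V = {[p31]}: π^{-1}(V) = {p31} ∈ τ ✓.
  V = {[p30=p33], [p31]}: π^{-1}(V) = {p30, p31, p33} ∉ τ ✗.
  V = {[p32]}: π^{-1}(V) = {p32} ∈ τ ✓.
  V = {[p30=p33], [p32]}: π^{-1}(V) = {p30, p32, p33} ∉ τ ✗.
  V = {[p31], [p32]}: π^{-1}(V) = {p31, p32} ∈ τ ✓.
  V = {[p30=p33], [p31], [p32]}: π^{-1}(V) = {p30, p31, p32, p33} ∈ τ ✓.
Open sets in the quotient: τ_Q = {{}, {[p31]}, {[p32]}, {[p31], [p32]}, {[p30=p33], [p31], [p32]}} (5 elements).


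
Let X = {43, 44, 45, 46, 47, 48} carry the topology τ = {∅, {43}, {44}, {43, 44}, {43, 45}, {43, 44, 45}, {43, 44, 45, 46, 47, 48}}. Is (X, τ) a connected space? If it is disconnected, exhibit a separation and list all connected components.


(X, τ) is connected.

Find clopen sets (U ∈ τ with X ∖ U ∈ τ):
  U = ∅, X ∖ U = {43, 44, 45, 46, 47, 48} — both open, so U is clopen.
  U = {43, 44, 45, 46, 47, 48}, X ∖ U = ∅ — both open, so U is clopen.
Only trivial clopens (∅ and X) exist, so (X, τ) is connected.
Compute connected components by grouping points that agree on all clopens:
  component: {43, 44, 45, 46, 47, 48}


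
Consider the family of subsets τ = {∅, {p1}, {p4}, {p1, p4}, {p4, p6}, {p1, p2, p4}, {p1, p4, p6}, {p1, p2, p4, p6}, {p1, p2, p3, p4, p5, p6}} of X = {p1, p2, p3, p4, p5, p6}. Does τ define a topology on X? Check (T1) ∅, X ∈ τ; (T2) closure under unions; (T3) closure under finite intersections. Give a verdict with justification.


τ IS a topology on X.

Axiom (T1): ∅ ∈ τ? Yes; X ∈ τ? Yes.
Axiom (T2/T3): check pairwise unions and intersections of members of τ.
All pairwise intersections and unions checked — each lies in τ. Therefore τ satisfies (T1), (T2), (T3): it IS a topology on X.


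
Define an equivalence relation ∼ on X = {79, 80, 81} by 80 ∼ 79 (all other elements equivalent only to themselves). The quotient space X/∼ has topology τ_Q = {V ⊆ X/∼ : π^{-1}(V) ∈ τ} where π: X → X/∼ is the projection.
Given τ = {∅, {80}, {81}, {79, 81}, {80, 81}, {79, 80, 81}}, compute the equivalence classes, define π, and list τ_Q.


X/∼ = {[79=80], [81]}; |τ_Q| = 3.

Equivalence classes: [79=80], [81].
Quotient map π: X → X/∼ sends 79 ↦ [79=80], 80 ↦ [79=80], 81 ↦ [81].
For each subset V ⊆ X/∼, compute π^{-1}(V) ⊆ X and check whether π^{-1}(V) ∈ τ. V is open in τ_Q iff π^{-1}(V) ∈ τ.
  V = {}: π^{-1}(V) = ∅ ∈ τ ✓.
  V = {[79=80]}: π^{-1}(V) = {79, 80} ∉ τ ✗.
  V = {[81]}: π^{-1}(V) = {81} ∈ τ ✓.
  V = {[79=80], [81]}: π^{-1}(V) = {79, 80, 81} ∈ τ ✓.
Open sets in the quotient: τ_Q = {{}, {[81]}, {[79=80], [81]}} (3 elements).


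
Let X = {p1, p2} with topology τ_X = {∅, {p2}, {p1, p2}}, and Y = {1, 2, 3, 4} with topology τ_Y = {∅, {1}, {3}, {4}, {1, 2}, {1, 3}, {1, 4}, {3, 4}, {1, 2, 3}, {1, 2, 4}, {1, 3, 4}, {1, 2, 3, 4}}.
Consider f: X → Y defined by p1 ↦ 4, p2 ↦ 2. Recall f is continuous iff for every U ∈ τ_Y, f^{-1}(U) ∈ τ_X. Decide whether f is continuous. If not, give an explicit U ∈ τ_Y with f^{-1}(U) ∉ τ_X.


f is NOT continuous.

Compute f^{-1}(U) for each U ∈ τ_Y:
  U = ∅: f^{-1}(U) = ∅ ∈ τ_X ✓.
  U = {1}: f^{-1}(U) = ∅ ∈ τ_X ✓.
  U = {3}: f^{-1}(U) = ∅ ∈ τ_X ✓.
  U = {4}: f^{-1}(U) = {p1} ∉ τ_X ✗.
  U = {1, 2}: f^{-1}(U) = {p2} ∈ τ_X ✓.
  U = {1, 3}: f^{-1}(U) = ∅ ∈ τ_X ✓.
  U = {1, 4}: f^{-1}(U) = {p1} ∉ τ_X ✗.
  U = {3, 4}: f^{-1}(U) = {p1} ∉ τ_X ✗.
  U = {1, 2, 3}: f^{-1}(U) = {p2} ∈ τ_X ✓.
  U = {1, 2, 4}: f^{-1}(U) = {p1, p2} ∈ τ_X ✓.
  U = {1, 3, 4}: f^{-1}(U) = {p1} ∉ τ_X ✗.
  U = {1, 2, 3, 4}: f^{-1}(U) = {p1, p2} ∈ τ_X ✓.
Found U = {4} with f^{-1}(U) = {p1} not in τ_X. Therefore f is NOT continuous.


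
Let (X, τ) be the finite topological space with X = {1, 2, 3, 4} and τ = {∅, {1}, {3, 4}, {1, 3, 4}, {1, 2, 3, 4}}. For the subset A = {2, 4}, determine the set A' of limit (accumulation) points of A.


A' = {2, 3}

For each x ∈ X, list the open sets U ∈ τ with x ∈ U, then check whether U ∩ (A ∖ {x}) ≠ ∅ for every such U.
  x = 1: open {1} ∋ x has {1} ∩ (A ∖ {1}) = ∅, so x is NOT a limit point.
  x = 2: opens ∋ x are {1, 2, 3, 4}; each meets A ∖ {2}, so x IS a limit point.
  x = 3: opens ∋ x are {3, 4}, {1, 3, 4}, {1, 2, 3, 4}; each meets A ∖ {3}, so x IS a limit point.
  x = 4: open {3, 4} ∋ x has {3, 4} ∩ (A ∖ {4}) = ∅, so x is NOT a limit point.
Collecting: A' = {2, 3}.


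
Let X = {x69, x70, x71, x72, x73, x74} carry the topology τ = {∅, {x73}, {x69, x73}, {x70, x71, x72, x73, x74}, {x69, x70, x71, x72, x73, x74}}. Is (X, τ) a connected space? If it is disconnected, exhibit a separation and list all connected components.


(X, τ) is connected.

Find clopen sets (U ∈ τ with X ∖ U ∈ τ):
  U = ∅, X ∖ U = {x69, x70, x71, x72, x73, x74} — both open, so U is clopen.
  U = {x69, x70, x71, x72, x73, x74}, X ∖ U = ∅ — both open, so U is clopen.
Only trivial clopens (∅ and X) exist, so (X, τ) is connected.
Compute connected components by grouping points that agree on all clopens:
  component: {x69, x70, x71, x72, x73, x74}


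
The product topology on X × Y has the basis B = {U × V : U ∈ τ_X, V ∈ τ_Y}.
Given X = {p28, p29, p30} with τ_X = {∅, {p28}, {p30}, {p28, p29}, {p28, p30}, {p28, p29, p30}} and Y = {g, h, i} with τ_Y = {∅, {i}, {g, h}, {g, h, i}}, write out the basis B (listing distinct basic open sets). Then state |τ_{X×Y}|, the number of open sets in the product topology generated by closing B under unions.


Basis B = {∅ × ∅, {p28} × {i}, {p30} × {i}, {p28} × {g, h}, {p28, p29} × {i}, {p28, p30} × {i}, {p30} × {g, h}, {p28} × {g, h, i}, {p28, p29, p30} × {i}, {p30} × {g, h, i}, {p28, p29} × {g, h}, {p28, p30} × {g, h}, {p28, p29} × {g, h, i}, {p28, p30} × {g, h, i}, {p28, p29, p30} × {g, h}, {p28, p29, p30} × {g, h, i}}; |τ_{X×Y}| = 36.

Enumerate products U × V with U ∈ τ_X, V ∈ τ_Y (deduplicated):
  ∅ × ∅ = {} (∅)
  {p28} × {i} = {(p28,i)}
  {p30} × {i} = {(p30,i)}
  {p28} × {g, h} = {(p28,g), (p28,h)}
  {p28, p29} × {i} = {(p28,i), (p29,i)}
  {p28, p30} × {i} = {(p28,i), (p30,i)}
  {p30} × {g, h} = {(p30,g), (p30,h)}
  {p28} × {g, h, i} = {(p28,g), (p28,h), (p28,i)}
  {p28, p29, p30} × {i} = {(p28,i), (p29,i), (p30,i)}
  {p30} × {g, h, i} = {(p30,g), (p30,h), (p30,i)}
  {p28, p29} × {g, h} = {(p28,g), (p28,h), (p29,g), (p29,h)}
  {p28, p30} × {g, h} = {(p28,g), (p28,h), (p30,g), (p30,h)}
  {p28, p29} × {g, h, i} = {(p28,g), (p28,h), (p28,i), (p29,g), (p29,h), (p29,i)}
  {p28, p30} × {g, h, i} = {(p28,g), (p28,h), (p28,i), (p30,g), (p30,h), (p30,i)}
  {p28, p29, p30} × {g, h} = {(p28,g), (p28,h), (p29,g), (p29,h), (p30,g), (p30,h)}
  {p28, p29, p30} × {g, h, i} = {(p28,g), (p28,h), (p28,i), (p29,g), (p29,h), (p29,i), (p30,g), (p30,h), (p30,i)}
These 16 distinct sets form the basis B.
Close under arbitrary unions to get τ_{X×Y}; counting gives |τ_{X×Y}| = 36.


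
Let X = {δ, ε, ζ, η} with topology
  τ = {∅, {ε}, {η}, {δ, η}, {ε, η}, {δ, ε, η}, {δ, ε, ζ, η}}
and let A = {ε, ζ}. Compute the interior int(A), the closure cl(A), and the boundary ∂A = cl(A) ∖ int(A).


int(A) = {ε}, cl(A) = {ε, ζ}, ∂A = {ζ}.

Closed sets in (X, τ) are complements of opens:
  closed(X, τ) = {∅, {ζ}, {δ, ζ}, {ε, ζ}, {δ, ε, ζ}, {δ, ζ, η}, {δ, ε, ζ, η}}.
int(A) = ⋃ {U ∈ τ : U ⊆ A}. Opens contained in A: ∅, {ε}.
Taking the union of these: int(A) = {ε}.
cl(A) = ⋂ {C closed : A ⊆ C}. Closed sets containing A: {ε, ζ}, {δ, ε, ζ}, {δ, ε, ζ, η}.
Intersecting these: cl(A) = {ε, ζ}.
∂A = cl(A) ∖ int(A) = {ε, ζ} ∖ {ε} = {ζ}.


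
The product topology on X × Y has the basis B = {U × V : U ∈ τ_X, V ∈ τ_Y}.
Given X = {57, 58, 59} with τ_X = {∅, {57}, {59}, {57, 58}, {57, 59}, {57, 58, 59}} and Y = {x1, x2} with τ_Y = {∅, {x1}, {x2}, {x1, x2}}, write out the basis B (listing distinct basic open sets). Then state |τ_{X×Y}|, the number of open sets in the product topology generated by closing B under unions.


Basis B = {∅ × ∅, {57} × {x1}, {57} × {x2}, {59} × {x1}, {59} × {x2}, {57} × {x1, x2}, {57, 58} × {x1}, {57, 59} × {x1}, {57, 58} × {x2}, {57, 59} × {x2}, {59} × {x1, x2}, {57, 58, 59} × {x1}, {57, 58, 59} × {x2}, {57, 58} × {x1, x2}, {57, 59} × {x1, x2}, {57, 58, 59} × {x1, x2}}; |τ_{X×Y}| = 36.

Enumerate products U × V with U ∈ τ_X, V ∈ τ_Y (deduplicated):
  ∅ × ∅ = {} (∅)
  {57} × {x1} = {(57,x1)}
  {57} × {x2} = {(57,x2)}
  {59} × {x1} = {(59,x1)}
  {59} × {x2} = {(59,x2)}
  {57} × {x1, x2} = {(57,x1), (57,x2)}
  {57, 58} × {x1} = {(57,x1), (58,x1)}
  {57, 59} × {x1} = {(57,x1), (59,x1)}
  {57, 58} × {x2} = {(57,x2), (58,x2)}
  {57, 59} × {x2} = {(57,x2), (59,x2)}
  {59} × {x1, x2} = {(59,x1), (59,x2)}
  {57, 58, 59} × {x1} = {(57,x1), (58,x1), (59,x1)}
  {57, 58, 59} × {x2} = {(57,x2), (58,x2), (59,x2)}
  {57, 58} × {x1, x2} = {(57,x1), (57,x2), (58,x1), (58,x2)}
  {57, 59} × {x1, x2} = {(57,x1), (57,x2), (59,x1), (59,x2)}
  {57, 58, 59} × {x1, x2} = {(57,x1), (57,x2), (58,x1), (58,x2), (59,x1), (59,x2)}
These 16 distinct sets form the basis B.
Close under arbitrary unions to get τ_{X×Y}; counting gives |τ_{X×Y}| = 36.


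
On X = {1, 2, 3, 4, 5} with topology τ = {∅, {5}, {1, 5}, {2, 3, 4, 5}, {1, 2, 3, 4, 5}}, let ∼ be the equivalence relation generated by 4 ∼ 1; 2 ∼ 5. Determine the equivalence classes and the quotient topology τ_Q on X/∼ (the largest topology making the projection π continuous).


X/∼ = {[1=4], [2=5], [3]}; |τ_Q| = 2.

Equivalence classes: [1=4], [2=5], [3].
Quotient map π: X → X/∼ sends 1 ↦ [1=4], 2 ↦ [2=5], 3 ↦ [3], 4 ↦ [1=4], 5 ↦ [2=5].
For each subset V ⊆ X/∼, compute π^{-1}(V) ⊆ X and check whether π^{-1}(V) ∈ τ. V is open in τ_Q iff π^{-1}(V) ∈ τ.
  V = {}: π^{-1}(V) = ∅ ∈ τ ✓.
  V = {[1=4]}: π^{-1}(V) = {1, 4} ∉ τ ✗.
  V = {[2=5]}: π^{-1}(V) = {2, 5} ∉ τ ✗.
  V = {[1=4], [2=5]}: π^{-1}(V) = {1, 2, 4, 5} ∉ τ ✗.
  V = {[3]}: π^{-1}(V) = {3} ∉ τ ✗.
  V = {[1=4], [3]}: π^{-1}(V) = {1, 3, 4} ∉ τ ✗.
  V = {[2=5], [3]}: π^{-1}(V) = {2, 3, 5} ∉ τ ✗.
  V = {[1=4], [2=5], [3]}: π^{-1}(V) = {1, 2, 3, 4, 5} ∈ τ ✓.
Open sets in the quotient: τ_Q = {{}, {[1=4], [2=5], [3]}} (2 elements).


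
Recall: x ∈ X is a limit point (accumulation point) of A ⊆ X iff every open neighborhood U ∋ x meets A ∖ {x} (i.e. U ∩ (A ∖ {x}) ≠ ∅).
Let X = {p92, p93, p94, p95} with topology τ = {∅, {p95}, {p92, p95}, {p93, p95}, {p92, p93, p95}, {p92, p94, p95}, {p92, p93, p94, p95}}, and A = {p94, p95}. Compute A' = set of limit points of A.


A' = {p92, p93, p94}

For each x ∈ X, list the open sets U ∈ τ with x ∈ U, then check whether U ∩ (A ∖ {x}) ≠ ∅ for every such U.
  x = p92: opens ∋ x are {p92, p95}, {p92, p93, p95}, {p92, p94, p95}, {p92, p93, p94, p95}; each meets A ∖ {p92}, so x IS a limit point.
  x = p93: opens ∋ x are {p93, p95}, {p92, p93, p95}, {p92, p93, p94, p95}; each meets A ∖ {p93}, so x IS a limit point.
  x = p94: opens ∋ x are {p92, p94, p95}, {p92, p93, p94, p95}; each meets A ∖ {p94}, so x IS a limit point.
  x = p95: open {p95} ∋ x has {p95} ∩ (A ∖ {p95}) = ∅, so x is NOT a limit point.
Collecting: A' = {p92, p93, p94}.


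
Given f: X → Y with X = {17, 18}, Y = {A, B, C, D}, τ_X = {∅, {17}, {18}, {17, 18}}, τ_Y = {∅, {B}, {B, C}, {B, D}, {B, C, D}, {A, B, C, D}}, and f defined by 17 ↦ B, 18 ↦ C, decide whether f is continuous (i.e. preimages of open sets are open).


f IS continuous.

Compute f^{-1}(U) for each U ∈ τ_Y:
  U = ∅: f^{-1}(U) = ∅ ∈ τ_X ✓.
  U = {B}: f^{-1}(U) = {17} ∈ τ_X ✓.
  U = {B, C}: f^{-1}(U) = {17, 18} ∈ τ_X ✓.
  U = {B, D}: f^{-1}(U) = {17} ∈ τ_X ✓.
  U = {B, C, D}: f^{-1}(U) = {17, 18} ∈ τ_X ✓.
  U = {A, B, C, D}: f^{-1}(U) = {17, 18} ∈ τ_X ✓.
Every preimage lies in τ_X, so f IS continuous.


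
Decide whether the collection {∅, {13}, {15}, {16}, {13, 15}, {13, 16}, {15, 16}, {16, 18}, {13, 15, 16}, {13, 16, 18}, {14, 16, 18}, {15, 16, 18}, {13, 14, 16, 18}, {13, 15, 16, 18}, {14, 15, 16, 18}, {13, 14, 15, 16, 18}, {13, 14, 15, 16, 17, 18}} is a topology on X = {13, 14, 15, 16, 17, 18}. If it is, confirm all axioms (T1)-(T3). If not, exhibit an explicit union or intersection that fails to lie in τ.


τ IS a topology on X.

Axiom (T1): ∅ ∈ τ? Yes; X ∈ τ? Yes.
Axiom (T2/T3): check pairwise unions and intersections of members of τ.
All pairwise intersections and unions checked — each lies in τ. Therefore τ satisfies (T1), (T2), (T3): it IS a topology on X.


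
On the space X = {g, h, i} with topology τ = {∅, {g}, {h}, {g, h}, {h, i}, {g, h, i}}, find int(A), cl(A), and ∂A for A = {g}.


int(A) = {g}, cl(A) = {g}, ∂A = ∅.

Closed sets in (X, τ) are complements of opens:
  closed(X, τ) = {∅, {g}, {i}, {g, i}, {h, i}, {g, h, i}}.
int(A) = ⋃ {U ∈ τ : U ⊆ A}. Opens contained in A: ∅, {g}.
Taking the union of these: int(A) = {g}.
cl(A) = ⋂ {C closed : A ⊆ C}. Closed sets containing A: {g}, {g, i}, {g, h, i}.
Intersecting these: cl(A) = {g}.
∂A = cl(A) ∖ int(A) = {g} ∖ {g} = ∅.


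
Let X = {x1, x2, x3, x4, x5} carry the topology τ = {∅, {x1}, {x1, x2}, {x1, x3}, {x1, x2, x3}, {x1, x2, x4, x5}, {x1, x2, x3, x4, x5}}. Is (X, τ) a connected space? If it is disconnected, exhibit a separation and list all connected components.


(X, τ) is connected.

Find clopen sets (U ∈ τ with X ∖ U ∈ τ):
  U = ∅, X ∖ U = {x1, x2, x3, x4, x5} — both open, so U is clopen.
  U = {x1, x2, x3, x4, x5}, X ∖ U = ∅ — both open, so U is clopen.
Only trivial clopens (∅ and X) exist, so (X, τ) is connected.
Compute connected components by grouping points that agree on all clopens:
  component: {x1, x2, x3, x4, x5}


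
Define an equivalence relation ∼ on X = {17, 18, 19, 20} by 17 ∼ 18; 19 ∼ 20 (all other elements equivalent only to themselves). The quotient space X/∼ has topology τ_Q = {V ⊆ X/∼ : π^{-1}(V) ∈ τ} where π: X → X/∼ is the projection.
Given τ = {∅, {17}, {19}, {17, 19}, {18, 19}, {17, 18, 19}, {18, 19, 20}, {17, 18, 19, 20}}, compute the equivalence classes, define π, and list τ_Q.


X/∼ = {[17=18], [19=20]}; |τ_Q| = 2.

Equivalence classes: [17=18], [19=20].
Quotient map π: X → X/∼ sends 17 ↦ [17=18], 18 ↦ [17=18], 19 ↦ [19=20], 20 ↦ [19=20].
For each subset V ⊆ X/∼, compute π^{-1}(V) ⊆ X and check whether π^{-1}(V) ∈ τ. V is open in τ_Q iff π^{-1}(V) ∈ τ.
  V = {}: π^{-1}(V) = ∅ ∈ τ ✓.
  V = {[17=18]}: π^{-1}(V) = {17, 18} ∉ τ ✗.
  V = {[19=20]}: π^{-1}(V) = {19, 20} ∉ τ ✗.
  V = {[17=18], [19=20]}: π^{-1}(V) = {17, 18, 19, 20} ∈ τ ✓.
Open sets in the quotient: τ_Q = {{}, {[17=18], [19=20]}} (2 elements).


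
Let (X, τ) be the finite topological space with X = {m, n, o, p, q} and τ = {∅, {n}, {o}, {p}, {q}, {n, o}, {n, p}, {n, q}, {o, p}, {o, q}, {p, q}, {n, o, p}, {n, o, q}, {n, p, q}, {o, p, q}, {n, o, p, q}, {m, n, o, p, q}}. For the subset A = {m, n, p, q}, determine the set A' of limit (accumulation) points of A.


A' = {m}

For each x ∈ X, list the open sets U ∈ τ with x ∈ U, then check whether U ∩ (A ∖ {x}) ≠ ∅ for every such U.
  x = m: opens ∋ x are {m, n, o, p, q}; each meets A ∖ {m}, so x IS a limit point.
  x = n: open {n} ∋ x has {n} ∩ (A ∖ {n}) = ∅, so x is NOT a limit point.
  x = o: open {o} ∋ x has {o} ∩ (A ∖ {o}) = ∅, so x is NOT a limit point.
  x = p: open {p} ∋ x has {p} ∩ (A ∖ {p}) = ∅, so x is NOT a limit point.
  x = q: open {q} ∋ x has {q} ∩ (A ∖ {q}) = ∅, so x is NOT a limit point.
Collecting: A' = {m}.


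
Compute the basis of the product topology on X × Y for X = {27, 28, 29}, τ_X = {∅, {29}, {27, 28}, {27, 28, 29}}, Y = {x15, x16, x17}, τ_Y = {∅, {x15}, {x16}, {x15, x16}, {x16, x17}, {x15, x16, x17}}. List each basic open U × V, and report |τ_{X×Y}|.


Basis B = {∅ × ∅, {29} × {x15}, {29} × {x16}, {27, 28} × {x15}, {27, 28} × {x16}, {29} × {x15, x16}, {29} × {x16, x17}, {27, 28, 29} × {x15}, {27, 28, 29} × {x16}, {29} × {x15, x16, x17}, {27, 28} × {x15, x16}, {27, 28} × {x16, x17}, {27, 28} × {x15, x16, x17}, {27, 28, 29} × {x15, x16}, {27, 28, 29} × {x16, x17}, {27, 28, 29} × {x15, x16, x17}}; |τ_{X×Y}| = 36.

Enumerate products U × V with U ∈ τ_X, V ∈ τ_Y (deduplicated):
  ∅ × ∅ = {} (∅)
  {29} × {x15} = {(29,x15)}
  {29} × {x16} = {(29,x16)}
  {27, 28} × {x15} = {(27,x15), (28,x15)}
  {27, 28} × {x16} = {(27,x16), (28,x16)}
  {29} × {x15, x16} = {(29,x15), (29,x16)}
  {29} × {x16, x17} = {(29,x16), (29,x17)}
  {27, 28, 29} × {x15} = {(27,x15), (28,x15), (29,x15)}
  {27, 28, 29} × {x16} = {(27,x16), (28,x16), (29,x16)}
  {29} × {x15, x16, x17} = {(29,x15), (29,x16), (29,x17)}
  {27, 28} × {x15, x16} = {(27,x15), (27,x16), (28,x15), (28,x16)}
  {27, 28} × {x16, x17} = {(27,x16), (27,x17), (28,x16), (28,x17)}
  {27, 28} × {x15, x16, x17} = {(27,x15), (27,x16), (27,x17), (28,x15), (28,x16), (28,x17)}
  {27, 28, 29} × {x15, x16} = {(27,x15), (27,x16), (28,x15), (28,x16), (29,x15), (29,x16)}
  {27, 28, 29} × {x16, x17} = {(27,x16), (27,x17), (28,x16), (28,x17), (29,x16), (29,x17)}
  {27, 28, 29} × {x15, x16, x17} = {(27,x15), (27,x16), (27,x17), (28,x15), (28,x16), (28,x17), (29,x15), (29,x16), (29,x17)}
These 16 distinct sets form the basis B.
Close under arbitrary unions to get τ_{X×Y}; counting gives |τ_{X×Y}| = 36.


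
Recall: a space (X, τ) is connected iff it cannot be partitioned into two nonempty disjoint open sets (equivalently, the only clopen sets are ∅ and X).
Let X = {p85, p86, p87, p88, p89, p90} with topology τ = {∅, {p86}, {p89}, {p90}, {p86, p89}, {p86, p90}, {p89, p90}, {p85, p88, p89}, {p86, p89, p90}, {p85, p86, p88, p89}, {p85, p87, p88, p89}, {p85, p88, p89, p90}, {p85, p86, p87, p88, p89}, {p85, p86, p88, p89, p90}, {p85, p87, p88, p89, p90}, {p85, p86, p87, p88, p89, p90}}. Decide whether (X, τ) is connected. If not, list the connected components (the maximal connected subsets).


(X, τ) is disconnected; components = [{p86}, {p90}, {p85, p87, p88, p89}].

Find clopen sets (U ∈ τ with X ∖ U ∈ τ):
  U = ∅, X ∖ U = {p85, p86, p87, p88, p89, p90} — both open, so U is clopen.
  U = {p86}, X ∖ U = {p85, p87, p88, p89, p90} — both open, so U is clopen.
  U = {p90}, X ∖ U = {p85, p86, p87, p88, p89} — both open, so U is clopen.
  U = {p86, p90}, X ∖ U = {p85, p87, p88, p89} — both open, so U is clopen.
  U = {p85, p87, p88, p89}, X ∖ U = {p86, p90} — both open, so U is clopen.
  U = {p85, p86, p87, p88, p89}, X ∖ U = {p90} — both open, so U is clopen.
  U = {p85, p87, p88, p89, p90}, X ∖ U = {p86} — both open, so U is clopen.
  U = {p85, p86, p87, p88, p89, p90}, X ∖ U = ∅ — both open, so U is clopen.
Nontrivial clopen(s) exist: e.g. {p90}. So (X, τ) is disconnected.
Compute connected components by grouping points that agree on all clopens:
  component: {p86}
  component: {p90}
  component: {p85, p87, p88, p89}


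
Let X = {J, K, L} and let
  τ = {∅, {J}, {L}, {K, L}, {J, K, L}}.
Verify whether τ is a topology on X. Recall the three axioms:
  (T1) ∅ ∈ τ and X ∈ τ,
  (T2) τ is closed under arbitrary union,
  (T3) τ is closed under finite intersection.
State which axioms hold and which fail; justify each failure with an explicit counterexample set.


τ is NOT a topology on X.

Axiom (T1): ∅ ∈ τ? Yes; X ∈ τ? Yes.
Axiom (T2/T3): check pairwise unions and intersections of members of τ.
Counterexample for (T2): {J} ∪ {L} = {J, L} ∉ τ. Therefore τ is NOT a topology.


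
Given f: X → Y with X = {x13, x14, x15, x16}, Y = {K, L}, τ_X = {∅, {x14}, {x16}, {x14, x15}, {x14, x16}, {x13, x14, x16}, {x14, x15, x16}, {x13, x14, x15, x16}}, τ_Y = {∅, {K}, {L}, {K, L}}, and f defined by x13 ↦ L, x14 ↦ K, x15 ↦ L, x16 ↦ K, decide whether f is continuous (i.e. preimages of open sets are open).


f is NOT continuous.

Compute f^{-1}(U) for each U ∈ τ_Y:
  U = ∅: f^{-1}(U) = ∅ ∈ τ_X ✓.
  U = {K}: f^{-1}(U) = {x14, x16} ∈ τ_X ✓.
  U = {L}: f^{-1}(U) = {x13, x15} ∉ τ_X ✗.
  U = {K, L}: f^{-1}(U) = {x13, x14, x15, x16} ∈ τ_X ✓.
Found U = {L} with f^{-1}(U) = {x13, x15} not in τ_X. Therefore f is NOT continuous.


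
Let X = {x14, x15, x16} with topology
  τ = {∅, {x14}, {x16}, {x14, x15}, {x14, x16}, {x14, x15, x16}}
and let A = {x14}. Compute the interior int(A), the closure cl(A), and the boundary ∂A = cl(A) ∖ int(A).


int(A) = {x14}, cl(A) = {x14, x15}, ∂A = {x15}.

Closed sets in (X, τ) are complements of opens:
  closed(X, τ) = {∅, {x15}, {x16}, {x14, x15}, {x15, x16}, {x14, x15, x16}}.
int(A) = ⋃ {U ∈ τ : U ⊆ A}. Opens contained in A: ∅, {x14}.
Taking the union of these: int(A) = {x14}.
cl(A) = ⋂ {C closed : A ⊆ C}. Closed sets containing A: {x14, x15}, {x14, x15, x16}.
Intersecting these: cl(A) = {x14, x15}.
∂A = cl(A) ∖ int(A) = {x14, x15} ∖ {x14} = {x15}.


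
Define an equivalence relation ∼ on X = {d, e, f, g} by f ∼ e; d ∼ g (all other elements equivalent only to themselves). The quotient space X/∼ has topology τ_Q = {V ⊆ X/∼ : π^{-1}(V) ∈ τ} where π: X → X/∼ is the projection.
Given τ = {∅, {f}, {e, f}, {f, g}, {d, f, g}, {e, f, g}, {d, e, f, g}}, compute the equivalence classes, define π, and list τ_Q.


X/∼ = {[d=g], [e=f]}; |τ_Q| = 3.

Equivalence classes: [d=g], [e=f].
Quotient map π: X → X/∼ sends d ↦ [d=g], e ↦ [e=f], f ↦ [e=f], g ↦ [d=g].
For each subset V ⊆ X/∼, compute π^{-1}(V) ⊆ X and check whether π^{-1}(V) ∈ τ. V is open in τ_Q iff π^{-1}(V) ∈ τ.
  V = {}: π^{-1}(V) = ∅ ∈ τ ✓.
  V = {[d=g]}: π^{-1}(V) = {d, g} ∉ τ ✗.
  V = {[e=f]}: π^{-1}(V) = {e, f} ∈ τ ✓.
  V = {[d=g], [e=f]}: π^{-1}(V) = {d, e, f, g} ∈ τ ✓.
Open sets in the quotient: τ_Q = {{}, {[e=f]}, {[d=g], [e=f]}} (3 elements).


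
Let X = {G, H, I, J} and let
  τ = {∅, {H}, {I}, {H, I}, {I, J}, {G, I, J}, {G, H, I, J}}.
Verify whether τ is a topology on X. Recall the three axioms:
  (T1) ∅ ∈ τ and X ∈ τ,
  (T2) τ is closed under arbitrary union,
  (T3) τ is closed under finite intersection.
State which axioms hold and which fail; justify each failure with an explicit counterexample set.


τ is NOT a topology on X.

Axiom (T1): ∅ ∈ τ? Yes; X ∈ τ? Yes.
Axiom (T2/T3): check pairwise unions and intersections of members of τ.
Counterexample for (T2): {H} ∪ {I, J} = {H, I, J} ∉ τ. Therefore τ is NOT a topology.


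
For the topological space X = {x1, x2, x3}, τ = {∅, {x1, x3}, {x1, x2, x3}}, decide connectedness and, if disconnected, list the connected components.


(X, τ) is connected.

Find clopen sets (U ∈ τ with X ∖ U ∈ τ):
  U = ∅, X ∖ U = {x1, x2, x3} — both open, so U is clopen.
  U = {x1, x2, x3}, X ∖ U = ∅ — both open, so U is clopen.
Only trivial clopens (∅ and X) exist, so (X, τ) is connected.
Compute connected components by grouping points that agree on all clopens:
  component: {x1, x2, x3}


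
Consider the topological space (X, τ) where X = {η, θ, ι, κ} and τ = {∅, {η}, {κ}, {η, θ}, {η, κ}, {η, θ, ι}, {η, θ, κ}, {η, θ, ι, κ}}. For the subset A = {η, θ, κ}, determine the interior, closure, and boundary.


int(A) = {η, θ, κ}, cl(A) = {η, θ, ι, κ}, ∂A = {ι}.

Closed sets in (X, τ) are complements of opens:
  closed(X, τ) = {∅, {ι}, {κ}, {θ, ι}, {ι, κ}, {η, θ, ι}, {θ, ι, κ}, {η, θ, ι, κ}}.
int(A) = ⋃ {U ∈ τ : U ⊆ A}. Opens contained in A: ∅, {η}, {κ}, {η, θ}, {η, κ}, {η, θ, κ}.
Taking the union of these: int(A) = {η, θ, κ}.
cl(A) = ⋂ {C closed : A ⊆ C}. Closed sets containing A: {η, θ, ι, κ}.
Intersecting these: cl(A) = {η, θ, ι, κ}.
∂A = cl(A) ∖ int(A) = {η, θ, ι, κ} ∖ {η, θ, κ} = {ι}.


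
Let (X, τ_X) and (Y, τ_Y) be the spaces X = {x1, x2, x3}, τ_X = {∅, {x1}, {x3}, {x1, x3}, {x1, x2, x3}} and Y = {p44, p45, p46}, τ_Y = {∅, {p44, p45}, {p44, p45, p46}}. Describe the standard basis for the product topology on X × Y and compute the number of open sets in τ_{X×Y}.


Basis B = {∅ × ∅, {x1} × {p44, p45}, {x3} × {p44, p45}, {x1} × {p44, p45, p46}, {x3} × {p44, p45, p46}, {x1, x3} × {p44, p45}, {x1, x3} × {p44, p45, p46}, {x1, x2, x3} × {p44, p45}, {x1, x2, x3} × {p44, p45, p46}}; |τ_{X×Y}| = 14.

Enumerate products U × V with U ∈ τ_X, V ∈ τ_Y (deduplicated):
  ∅ × ∅ = {} (∅)
  {x1} × {p44, p45} = {(x1,p44), (x1,p45)}
  {x3} × {p44, p45} = {(x3,p44), (x3,p45)}
  {x1} × {p44, p45, p46} = {(x1,p44), (x1,p45), (x1,p46)}
  {x3} × {p44, p45, p46} = {(x3,p44), (x3,p45), (x3,p46)}
  {x1, x3} × {p44, p45} = {(x1,p44), (x1,p45), (x3,p44), (x3,p45)}
  {x1, x3} × {p44, p45, p46} = {(x1,p44), (x1,p45), (x1,p46), (x3,p44), (x3,p45), (x3,p46)}
  {x1, x2, x3} × {p44, p45} = {(x1,p44), (x1,p45), (x2,p44), (x2,p45), (x3,p44), (x3,p45)}
  {x1, x2, x3} × {p44, p45, p46} = {(x1,p44), (x1,p45), (x1,p46), (x2,p44), (x2,p45), (x2,p46), (x3,p44), (x3,p45), (x3,p46)}
These 9 distinct sets form the basis B.
Close under arbitrary unions to get τ_{X×Y}; counting gives |τ_{X×Y}| = 14.


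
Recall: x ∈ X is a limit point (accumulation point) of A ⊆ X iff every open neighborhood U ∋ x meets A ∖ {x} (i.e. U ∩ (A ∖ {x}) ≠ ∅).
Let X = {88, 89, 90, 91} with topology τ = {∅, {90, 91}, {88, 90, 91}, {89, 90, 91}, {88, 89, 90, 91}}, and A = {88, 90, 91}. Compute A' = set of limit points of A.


A' = {88, 89, 90, 91}

For each x ∈ X, list the open sets U ∈ τ with x ∈ U, then check whether U ∩ (A ∖ {x}) ≠ ∅ for every such U.
  x = 88: opens ∋ x are {88, 90, 91}, {88, 89, 90, 91}; each meets A ∖ {88}, so x IS a limit point.
  x = 89: opens ∋ x are {89, 90, 91}, {88, 89, 90, 91}; each meets A ∖ {89}, so x IS a limit point.
  x = 90: opens ∋ x are {90, 91}, {88, 90, 91}, {89, 90, 91}, {88, 89, 90, 91}; each meets A ∖ {90}, so x IS a limit point.
  x = 91: opens ∋ x are {90, 91}, {88, 90, 91}, {89, 90, 91}, {88, 89, 90, 91}; each meets A ∖ {91}, so x IS a limit point.
Collecting: A' = {88, 89, 90, 91}.


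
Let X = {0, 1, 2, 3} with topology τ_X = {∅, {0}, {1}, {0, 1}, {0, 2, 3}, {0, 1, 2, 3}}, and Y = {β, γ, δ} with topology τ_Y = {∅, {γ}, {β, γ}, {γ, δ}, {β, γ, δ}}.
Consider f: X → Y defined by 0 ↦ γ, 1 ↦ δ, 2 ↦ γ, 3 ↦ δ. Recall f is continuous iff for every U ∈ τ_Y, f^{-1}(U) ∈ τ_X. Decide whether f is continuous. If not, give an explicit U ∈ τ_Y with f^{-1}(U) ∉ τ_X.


f is NOT continuous.

Compute f^{-1}(U) for each U ∈ τ_Y:
  U = ∅: f^{-1}(U) = ∅ ∈ τ_X ✓.
  U = {γ}: f^{-1}(U) = {0, 2} ∉ τ_X ✗.
  U = {β, γ}: f^{-1}(U) = {0, 2} ∉ τ_X ✗.
  U = {γ, δ}: f^{-1}(U) = {0, 1, 2, 3} ∈ τ_X ✓.
  U = {β, γ, δ}: f^{-1}(U) = {0, 1, 2, 3} ∈ τ_X ✓.
Found U = {γ} with f^{-1}(U) = {0, 2} not in τ_X. Therefore f is NOT continuous.


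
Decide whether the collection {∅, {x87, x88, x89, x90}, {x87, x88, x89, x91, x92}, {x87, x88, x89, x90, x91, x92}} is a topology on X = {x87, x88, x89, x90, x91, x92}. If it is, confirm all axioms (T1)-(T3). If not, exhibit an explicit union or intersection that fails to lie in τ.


τ is NOT a topology on X.

Axiom (T1): ∅ ∈ τ? Yes; X ∈ τ? Yes.
Axiom (T2/T3): check pairwise unions and intersections of members of τ.
Counterexample for (T3): {x87, x88, x89, x90} ∩ {x87, x88, x89, x91, x92} = {x87, x88, x89} ∉ τ. Therefore τ is NOT a topology.


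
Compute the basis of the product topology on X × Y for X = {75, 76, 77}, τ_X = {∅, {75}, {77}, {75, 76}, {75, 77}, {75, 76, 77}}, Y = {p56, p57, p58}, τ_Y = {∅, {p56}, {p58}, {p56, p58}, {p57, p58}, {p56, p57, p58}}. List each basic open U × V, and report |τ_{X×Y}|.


Basis B = {∅ × ∅, {75} × {p56}, {75} × {p58}, {77} × {p56}, {77} × {p58}, {75} × {p56, p58}, {75, 76} × {p56}, {75, 77} × {p56}, {75} × {p57, p58}, {75, 76} × {p58}, {75, 77} × {p58}, {77} × {p56, p58}, {77} × {p57, p58}, {75} × {p56, p57, p58}, {75, 76, 77} × {p56}, {75, 76, 77} × {p58}, {77} × {p56, p57, p58}, {75, 76} × {p56, p58}, {75, 77} × {p56, p58}, {75, 76} × {p57, p58}, {75, 77} × {p57, p58}, {75, 76} × {p56, p57, p58}, {75, 77} × {p56, p57, p58}, {75, 76, 77} × {p56, p58}, {75, 76, 77} × {p57, p58}, {75, 76, 77} × {p56, p57, p58}}; |τ_{X×Y}| = 108.

Enumerate products U × V with U ∈ τ_X, V ∈ τ_Y (deduplicated):
  ∅ × ∅ = {} (∅)
  {75} × {p56} = {(75,p56)}
  {75} × {p58} = {(75,p58)}
  {77} × {p56} = {(77,p56)}
  {77} × {p58} = {(77,p58)}
  {75} × {p56, p58} = {(75,p56), (75,p58)}
  {75, 76} × {p56} = {(75,p56), (76,p56)}
  {75, 77} × {p56} = {(75,p56), (77,p56)}
  {75} × {p57, p58} = {(75,p57), (75,p58)}
  {75, 76} × {p58} = {(75,p58), (76,p58)}
  {75, 77} × {p58} = {(75,p58), (77,p58)}
  {77} × {p56, p58} = {(77,p56), (77,p58)}
  {77} × {p57, p58} = {(77,p57), (77,p58)}
  {75} × {p56, p57, p58} = {(75,p56), (75,p57), (75,p58)}
  {75, 76, 77} × {p56} = {(75,p56), (76,p56), (77,p56)}
  {75, 76, 77} × {p58} = {(75,p58), (76,p58), (77,p58)}
  {77} × {p56, p57, p58} = {(77,p56), (77,p57), (77,p58)}
  {75, 76} × {p56, p58} = {(75,p56), (75,p58), (76,p56), (76,p58)}
  {75, 77} × {p56, p58} = {(75,p56), (75,p58), (77,p56), (77,p58)}
  {75, 76} × {p57, p58} = {(75,p57), (75,p58), (76,p57), (76,p58)}
  {75, 77} × {p57, p58} = {(75,p57), (75,p58), (77,p57), (77,p58)}
  {75, 76} × {p56, p57, p58} = {(75,p56), (75,p57), (75,p58), (76,p56), (76,p57), (76,p58)}
  {75, 77} × {p56, p57, p58} = {(75,p56), (75,p57), (75,p58), (77,p56), (77,p57), (77,p58)}
  {75, 76, 77} × {p56, p58} = {(75,p56), (75,p58), (76,p56), (76,p58), (77,p56), (77,p58)}
  {75, 76, 77} × {p57, p58} = {(75,p57), (75,p58), (76,p57), (76,p58), (77,p57), (77,p58)}
  {75, 76, 77} × {p56, p57, p58} = {(75,p56), (75,p57), (75,p58), (76,p56), (76,p57), (76,p58), (77,p56), (77,p57), (77,p58)}
These 26 distinct sets form the basis B.
Close under arbitrary unions to get τ_{X×Y}; counting gives |τ_{X×Y}| = 108.


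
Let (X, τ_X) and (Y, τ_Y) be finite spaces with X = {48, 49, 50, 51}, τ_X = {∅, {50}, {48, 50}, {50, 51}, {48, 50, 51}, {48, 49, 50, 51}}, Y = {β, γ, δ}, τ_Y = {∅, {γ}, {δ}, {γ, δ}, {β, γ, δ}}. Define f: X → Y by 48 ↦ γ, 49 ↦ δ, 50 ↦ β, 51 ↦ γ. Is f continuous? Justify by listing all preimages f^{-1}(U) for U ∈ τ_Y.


f is NOT continuous.

Compute f^{-1}(U) for each U ∈ τ_Y:
  U = ∅: f^{-1}(U) = ∅ ∈ τ_X ✓.
  U = {γ}: f^{-1}(U) = {48, 51} ∉ τ_X ✗.
  U = {δ}: f^{-1}(U) = {49} ∉ τ_X ✗.
  U = {γ, δ}: f^{-1}(U) = {48, 49, 51} ∉ τ_X ✗.
  U = {β, γ, δ}: f^{-1}(U) = {48, 49, 50, 51} ∈ τ_X ✓.
Found U = {γ} with f^{-1}(U) = {48, 51} not in τ_X. Therefore f is NOT continuous.


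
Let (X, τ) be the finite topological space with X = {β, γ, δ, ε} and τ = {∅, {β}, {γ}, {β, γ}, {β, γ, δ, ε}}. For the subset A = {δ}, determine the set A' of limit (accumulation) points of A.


A' = {ε}

For each x ∈ X, list the open sets U ∈ τ with x ∈ U, then check whether U ∩ (A ∖ {x}) ≠ ∅ for every such U.
  x = β: open {β} ∋ x has {β} ∩ (A ∖ {β}) = ∅, so x is NOT a limit point.
  x = γ: open {γ} ∋ x has {γ} ∩ (A ∖ {γ}) = ∅, so x is NOT a limit point.
  x = δ: open {β, γ, δ, ε} ∋ x has {β, γ, δ, ε} ∩ (A ∖ {δ}) = ∅, so x is NOT a limit point.
  x = ε: opens ∋ x are {β, γ, δ, ε}; each meets A ∖ {ε}, so x IS a limit point.
Collecting: A' = {ε}.


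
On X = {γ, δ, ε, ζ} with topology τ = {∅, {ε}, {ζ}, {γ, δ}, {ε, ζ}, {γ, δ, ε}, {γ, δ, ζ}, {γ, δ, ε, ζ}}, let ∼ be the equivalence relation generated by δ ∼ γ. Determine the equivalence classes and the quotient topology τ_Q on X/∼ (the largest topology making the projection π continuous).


X/∼ = {[γ=δ], [ε], [ζ]}; |τ_Q| = 8.

Equivalence classes: [γ=δ], [ε], [ζ].
Quotient map π: X → X/∼ sends γ ↦ [γ=δ], δ ↦ [γ=δ], ε ↦ [ε], ζ ↦ [ζ].
For each subset V ⊆ X/∼, compute π^{-1}(V) ⊆ X and check whether π^{-1}(V) ∈ τ. V is open in τ_Q iff π^{-1}(V) ∈ τ.
  V = {}: π^{-1}(V) = ∅ ∈ τ ✓.
  V = {[γ=δ]}: π^{-1}(V) = {γ, δ} ∈ τ ✓.
  V = {[ε]}: π^{-1}(V) = {ε} ∈ τ ✓.
  V = {[γ=δ], [ε]}: π^{-1}(V) = {γ, δ, ε} ∈ τ ✓.
  V = {[ζ]}: π^{-1}(V) = {ζ} ∈ τ ✓.
  V = {[γ=δ], [ζ]}: π^{-1}(V) = {γ, δ, ζ} ∈ τ ✓.
  V = {[ε], [ζ]}: π^{-1}(V) = {ε, ζ} ∈ τ ✓.
  V = {[γ=δ], [ε], [ζ]}: π^{-1}(V) = {γ, δ, ε, ζ} ∈ τ ✓.
Open sets in the quotient: τ_Q = {{}, {[γ=δ]}, {[ε]}, {[γ=δ], [ε]}, {[ζ]}, {[γ=δ], [ζ]}, {[ε], [ζ]}, {[γ=δ], [ε], [ζ]}} (8 elements).


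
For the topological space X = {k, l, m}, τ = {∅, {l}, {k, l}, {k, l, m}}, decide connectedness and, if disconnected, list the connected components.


(X, τ) is connected.

Find clopen sets (U ∈ τ with X ∖ U ∈ τ):
  U = ∅, X ∖ U = {k, l, m} — both open, so U is clopen.
  U = {k, l, m}, X ∖ U = ∅ — both open, so U is clopen.
Only trivial clopens (∅ and X) exist, so (X, τ) is connected.
Compute connected components by grouping points that agree on all clopens:
  component: {k, l, m}


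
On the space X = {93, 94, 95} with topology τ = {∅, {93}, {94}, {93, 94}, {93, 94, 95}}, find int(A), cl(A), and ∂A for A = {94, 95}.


int(A) = {94}, cl(A) = {94, 95}, ∂A = {95}.

Closed sets in (X, τ) are complements of opens:
  closed(X, τ) = {∅, {95}, {93, 95}, {94, 95}, {93, 94, 95}}.
int(A) = ⋃ {U ∈ τ : U ⊆ A}. Opens contained in A: ∅, {94}.
Taking the union of these: int(A) = {94}.
cl(A) = ⋂ {C closed : A ⊆ C}. Closed sets containing A: {94, 95}, {93, 94, 95}.
Intersecting these: cl(A) = {94, 95}.
∂A = cl(A) ∖ int(A) = {94, 95} ∖ {94} = {95}.


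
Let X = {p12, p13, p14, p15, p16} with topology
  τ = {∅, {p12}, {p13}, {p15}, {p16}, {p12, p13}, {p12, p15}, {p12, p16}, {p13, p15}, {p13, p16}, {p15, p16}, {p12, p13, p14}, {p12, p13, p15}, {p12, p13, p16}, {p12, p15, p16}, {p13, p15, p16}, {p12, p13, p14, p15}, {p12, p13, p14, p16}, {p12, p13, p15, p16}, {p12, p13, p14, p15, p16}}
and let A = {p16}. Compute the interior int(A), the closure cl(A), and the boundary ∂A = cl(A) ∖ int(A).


int(A) = {p16}, cl(A) = {p16}, ∂A = ∅.

Closed sets in (X, τ) are complements of opens:
  closed(X, τ) = {∅, {p14}, {p15}, {p16}, {p12, p14}, {p13, p14}, {p14, p15}, {p14, p16}, {p15, p16}, {p12, p13, p14}, {p12, p14, p15}, {p12, p14, p16}, {p13, p14, p15}, {p13, p14, p16}, {p14, p15, p16}, {p12, p13, p14, p15}, {p12, p13, p14, p16}, {p12, p14, p15, p16}, {p13, p14, p15, p16}, {p12, p13, p14, p15, p16}}.
int(A) = ⋃ {U ∈ τ : U ⊆ A}. Opens contained in A: ∅, {p16}.
Taking the union of these: int(A) = {p16}.
cl(A) = ⋂ {C closed : A ⊆ C}. Closed sets containing A: {p16}, {p14, p16}, {p15, p16}, {p12, p14, p16}, {p13, p14, p16}, {p14, p15, p16}, {p12, p13, p14, p16}, {p12, p14, p15, p16}, {p13, p14, p15, p16}, {p12, p13, p14, p15, p16}.
Intersecting these: cl(A) = {p16}.
∂A = cl(A) ∖ int(A) = {p16} ∖ {p16} = ∅.
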